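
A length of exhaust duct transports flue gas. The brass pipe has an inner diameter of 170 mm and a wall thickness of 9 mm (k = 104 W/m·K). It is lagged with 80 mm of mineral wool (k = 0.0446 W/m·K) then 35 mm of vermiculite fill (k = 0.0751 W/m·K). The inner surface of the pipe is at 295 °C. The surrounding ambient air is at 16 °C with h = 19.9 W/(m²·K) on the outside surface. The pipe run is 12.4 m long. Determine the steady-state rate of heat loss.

Q ≈ 1320 W

For a radial system each layer contributes R = ln(r_out/r_in)/(2πkL); films add R = 1/(hA).
R_brass pipe wall = ln(94/85)/(2π×104×12.4) = 1.242×10^-5 K/W
R_mineral wool = ln(174/94)/(2π×0.0446×12.4) = 0.1772 K/W
R_vermiculite fill = ln(209/174)/(2π×0.0751×12.4) = 0.03132 K/W
R_outer film = 1/(h_o·2πr_oL) = 1/(19.9×2π×0.209×12.4) = 0.003086 K/W
R_total = 0.2116 K/W
Q = ΔT/R_total = 279/0.2116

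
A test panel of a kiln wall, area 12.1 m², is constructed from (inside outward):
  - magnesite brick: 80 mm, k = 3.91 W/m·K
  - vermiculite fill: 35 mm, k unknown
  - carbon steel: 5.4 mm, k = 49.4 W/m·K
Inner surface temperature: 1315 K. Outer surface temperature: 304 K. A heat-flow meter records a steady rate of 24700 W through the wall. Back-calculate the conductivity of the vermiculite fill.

k ≈ 0.0737 W/(m·K)

Treating each layer as a thermal resistance in series:
R_magnesite brick = L/(kA) = 0.08/(3.91×12.1) = 0.001691 K/W
R_carbon steel = L/(kA) = 0.0054/(49.4×12.1) = 9.034×10^-6 K/W
Sum of known resistances R_other = 0.0017 K/W
Total R = ΔT/Q = 1011/24700 = 0.04093 K/W
R_vermiculite fill = R_total − R_other = 0.03923 K/W
k = L/(R·A) = 0.035/(0.03923×12.1)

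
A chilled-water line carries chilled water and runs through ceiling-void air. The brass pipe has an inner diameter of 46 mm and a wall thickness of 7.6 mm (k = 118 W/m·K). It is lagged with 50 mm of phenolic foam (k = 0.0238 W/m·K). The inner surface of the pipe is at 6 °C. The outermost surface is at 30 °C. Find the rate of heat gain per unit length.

q′ ≈ 3.71 W/m

Per-layer cylindrical resistances, series-summed:
R_brass pipe wall = ln(30.6/23)/(2π×118×1) = 3.851×10^-4 K/W
R_phenolic foam = ln(80.6/30.6)/(2π×0.0238×1) = 6.477 K/W
R_total = 6.477 K/W
Q = ΔT/R_total = 24/6.477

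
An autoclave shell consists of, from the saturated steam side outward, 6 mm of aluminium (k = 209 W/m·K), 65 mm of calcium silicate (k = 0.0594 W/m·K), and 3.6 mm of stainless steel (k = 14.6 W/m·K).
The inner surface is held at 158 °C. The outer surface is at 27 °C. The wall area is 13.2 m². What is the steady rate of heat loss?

Q ≈ 1580 W

Using the resistance-network approach (series):
R_aluminium = L/(kA) = 0.006/(209×13.2) = 2.175×10^-6 K/W
R_calcium silicate = L/(kA) = 0.065/(0.0594×13.2) = 0.0829 K/W
R_stainless steel = L/(kA) = 0.0036/(14.6×13.2) = 1.868×10^-5 K/W
R_total = 0.08292 K/W
Q = ΔT / R_total = 131 / 0.08292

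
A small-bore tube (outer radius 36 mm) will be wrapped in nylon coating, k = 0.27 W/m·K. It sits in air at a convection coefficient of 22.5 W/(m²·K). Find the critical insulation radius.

r_cr ≈ 12 mm

For a cylinder r_cr = k/h = 0.27/22.5
r_cr = 12 mm; since the bare radius (36 mm) is above r_cr, any added insulation will reduce heat loss.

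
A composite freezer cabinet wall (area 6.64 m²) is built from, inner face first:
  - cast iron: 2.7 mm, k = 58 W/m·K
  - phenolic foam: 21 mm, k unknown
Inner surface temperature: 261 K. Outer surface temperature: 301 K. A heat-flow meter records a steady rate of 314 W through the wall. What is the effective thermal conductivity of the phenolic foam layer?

Using the resistance-network approach (series):
R_cast iron = L/(kA) = 0.0027/(58×6.64) = 7.011×10^-6 K/W
Sum of known resistances R_other = 7.011×10^-6 K/W
Total R = ΔT/Q = 40/314 = 0.1274 K/W
R_phenolic foam = R_total − R_other = 0.1274 K/W
k = L/(R·A) = 0.021/(0.1274×6.64)

k ≈ 0.0248 W/(m·K)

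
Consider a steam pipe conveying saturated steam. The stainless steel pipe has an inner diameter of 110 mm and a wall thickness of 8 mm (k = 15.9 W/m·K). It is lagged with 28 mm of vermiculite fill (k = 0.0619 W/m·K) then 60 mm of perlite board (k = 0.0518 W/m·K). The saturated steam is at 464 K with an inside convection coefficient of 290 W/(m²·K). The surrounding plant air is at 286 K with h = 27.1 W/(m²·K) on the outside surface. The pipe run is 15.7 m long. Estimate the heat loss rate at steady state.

Treating each annulus and film as a series resistance:
R_inner film = 1/(h_i·2πr₁L) = 1/(290×2π×0.055×15.7) = 6.356×10^-4 K/W
R_stainless steel pipe wall = ln(63/55)/(2π×15.9×15.7) = 8.658×10^-5 K/W
R_vermiculite fill = ln(91/63)/(2π×0.0619×15.7) = 0.06022 K/W
R_perlite board = ln(151/91)/(2π×0.0518×15.7) = 0.09911 K/W
R_outer film = 1/(h_o·2πr_oL) = 1/(27.1×2π×0.151×15.7) = 0.002477 K/W
R_total = 0.1625 K/W
Q = ΔT/R_total = 178/0.1625

Q ≈ 1100 W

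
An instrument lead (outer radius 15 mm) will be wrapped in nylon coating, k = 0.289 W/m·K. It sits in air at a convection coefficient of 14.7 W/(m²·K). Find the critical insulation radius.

For a cylinder r_cr = k/h = 0.289/14.7
r_cr = 19.7 mm; since the bare radius (15 mm) is below r_cr, adding a thin layer of insulation will *increase* heat loss.

r_cr ≈ 19.7 mm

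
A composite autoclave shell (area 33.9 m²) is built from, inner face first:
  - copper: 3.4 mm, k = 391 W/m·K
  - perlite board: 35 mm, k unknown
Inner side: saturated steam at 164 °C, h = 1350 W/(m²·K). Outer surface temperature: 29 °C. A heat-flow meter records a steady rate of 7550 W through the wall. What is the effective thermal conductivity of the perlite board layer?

k ≈ 0.0578 W/(m·K)

Treating each layer as a thermal resistance in series:
R_inner film = 1/(h_i·A) = 1/(1350×33.9) = 2.185×10^-5 K/W
R_copper = L/(kA) = 0.0034/(391×33.9) = 2.565×10^-7 K/W
Sum of known resistances R_other = 2.211×10^-5 K/W
Total R = ΔT/Q = 135/7550 = 0.01788 K/W
R_perlite board = R_total − R_other = 0.01786 K/W
k = L/(R·A) = 0.035/(0.01786×33.9)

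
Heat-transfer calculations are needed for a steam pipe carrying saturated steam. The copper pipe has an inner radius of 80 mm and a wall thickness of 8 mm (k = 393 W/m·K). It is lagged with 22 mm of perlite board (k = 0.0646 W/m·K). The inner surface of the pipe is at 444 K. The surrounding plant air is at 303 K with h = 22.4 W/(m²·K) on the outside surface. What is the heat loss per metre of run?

For a radial system each layer contributes R = ln(r_out/r_in)/(2πkL); films add R = 1/(hA).
R_copper pipe wall = ln(88/80)/(2π×393×1) = 3.86×10^-5 K/W
R_perlite board = ln(110/88)/(2π×0.0646×1) = 0.5498 K/W
R_outer film = 1/(h_o·2πr_oL) = 1/(22.4×2π×0.11×1) = 0.06459 K/W
R_total = 0.6144 K/W
Q = ΔT/R_total = 141/0.6144

q′ ≈ 229 W/m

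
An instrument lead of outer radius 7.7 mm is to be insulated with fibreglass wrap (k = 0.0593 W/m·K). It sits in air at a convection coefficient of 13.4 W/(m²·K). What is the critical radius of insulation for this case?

r_cr ≈ 4.43 mm

For a cylinder r_cr = k/h = 0.0593/13.4
r_cr = 4.43 mm; since the bare radius (7.7 mm) is above r_cr, any added insulation will reduce heat loss.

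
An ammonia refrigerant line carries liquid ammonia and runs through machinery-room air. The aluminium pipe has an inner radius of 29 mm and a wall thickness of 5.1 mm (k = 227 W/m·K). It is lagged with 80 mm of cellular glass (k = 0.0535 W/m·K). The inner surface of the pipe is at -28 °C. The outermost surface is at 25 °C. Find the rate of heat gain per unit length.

Per-layer cylindrical resistances, series-summed:
R_aluminium pipe wall = ln(34.1/29)/(2π×227×1) = 1.136×10^-4 K/W
R_cellular glass = ln(114.1/34.1)/(2π×0.0535×1) = 3.593 K/W
R_total = 3.593 K/W
Q = ΔT/R_total = 53/3.593

q′ ≈ 14.8 W/m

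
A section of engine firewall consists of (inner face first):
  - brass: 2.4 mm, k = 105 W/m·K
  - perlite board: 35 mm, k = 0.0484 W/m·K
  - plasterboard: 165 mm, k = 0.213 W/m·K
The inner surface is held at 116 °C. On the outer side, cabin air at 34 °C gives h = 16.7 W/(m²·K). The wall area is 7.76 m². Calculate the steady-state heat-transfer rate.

Q ≈ 409 W

Model the wall as resistances in series:
R_brass = L/(kA) = 0.0024/(105×7.76) = 2.946×10^-6 K/W
R_perlite board = L/(kA) = 0.035/(0.0484×7.76) = 0.09319 K/W
R_plasterboard = L/(kA) = 0.165/(0.213×7.76) = 0.09983 K/W
R_outer film = 1/(h_o·A) = 1/(16.7×7.76) = 0.007717 K/W
R_total = 0.2007 K/W
Q = ΔT / R_total = 82 / 0.2007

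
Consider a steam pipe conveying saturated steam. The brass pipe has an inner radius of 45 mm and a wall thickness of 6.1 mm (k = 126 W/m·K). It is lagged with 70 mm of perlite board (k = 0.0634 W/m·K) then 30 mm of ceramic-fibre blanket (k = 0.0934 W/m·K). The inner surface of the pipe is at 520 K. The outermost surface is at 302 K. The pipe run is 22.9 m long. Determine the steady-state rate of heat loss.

Q ≈ 1960 W

Treating each annulus and film as a series resistance:
R_brass pipe wall = ln(51.1/45)/(2π×126×22.9) = 7.012×10^-6 K/W
R_perlite board = ln(121.1/51.1)/(2π×0.0634×22.9) = 0.09458 K/W
R_ceramic-fibre blanket = ln(151.1/121.1)/(2π×0.0934×22.9) = 0.01647 K/W
R_total = 0.1111 K/W
Q = ΔT/R_total = 218/0.1111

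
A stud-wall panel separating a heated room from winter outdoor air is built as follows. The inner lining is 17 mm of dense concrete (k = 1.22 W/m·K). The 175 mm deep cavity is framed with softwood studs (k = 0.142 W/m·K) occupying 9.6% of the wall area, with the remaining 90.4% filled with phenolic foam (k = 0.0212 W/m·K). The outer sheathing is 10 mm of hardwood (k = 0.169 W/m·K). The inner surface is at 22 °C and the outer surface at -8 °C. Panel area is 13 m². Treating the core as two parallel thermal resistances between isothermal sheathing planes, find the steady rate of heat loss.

Sheathing layers in series; stud and cavity paths in parallel between them.
R_inner = 0.017/(1.22×13) = 0.001072 K/W
R_stud  = 0.175/(0.142×0.096×13) = 0.9875 K/W
R_cav   = 0.175/(0.0212×0.904×13) = 0.7024 K/W
1/R_core = 1/R_stud + 1/R_cav → R_core = 0.4105 K/W
R_outer = 0.01/(0.169×13) = 0.004552 K/W
R_total = 0.4161 K/W
Q = ΔT/R_total = 30/0.4161

Q ≈ 72.1 W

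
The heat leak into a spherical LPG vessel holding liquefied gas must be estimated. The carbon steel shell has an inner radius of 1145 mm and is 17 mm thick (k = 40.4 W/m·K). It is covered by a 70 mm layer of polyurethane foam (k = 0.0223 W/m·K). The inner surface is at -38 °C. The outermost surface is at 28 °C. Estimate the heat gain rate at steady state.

For a spherical shell R = (1/r₁ − 1/r₂)/(4πk); film R = 1/(h·4πr²). In series:
R_carbon steel shell = (1/1.145 − 1/1.162)/(4π×40.4) = 2.517×10^-5 K/W
R_polyurethane foam = (1/1.162 − 1/1.232)/(4π×0.0223) = 0.1745 K/W
R_total = 0.1745 K/W
Q = ΔT/R_total = 66/0.1745

Q ≈ 378 W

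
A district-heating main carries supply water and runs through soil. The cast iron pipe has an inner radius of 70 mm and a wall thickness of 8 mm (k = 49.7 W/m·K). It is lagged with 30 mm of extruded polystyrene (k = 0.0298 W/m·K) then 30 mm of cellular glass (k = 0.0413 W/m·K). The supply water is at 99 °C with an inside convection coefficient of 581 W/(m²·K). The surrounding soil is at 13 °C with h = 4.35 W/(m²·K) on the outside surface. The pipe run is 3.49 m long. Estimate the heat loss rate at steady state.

Q ≈ 102 W

Cylindrical conduction, so R = ln(r₂/r₁)/(2πkL) per layer, in series:
R_inner film = 1/(h_i·2πr₁L) = 1/(581×2π×0.07×3.49) = 0.001121 K/W
R_cast iron pipe wall = ln(78/70)/(2π×49.7×3.49) = 9.929×10^-5 K/W
R_extruded polystyrene = ln(108/78)/(2π×0.0298×3.49) = 0.498 K/W
R_cellular glass = ln(138/108)/(2π×0.0413×3.49) = 0.2707 K/W
R_outer film = 1/(h_o·2πr_oL) = 1/(4.35×2π×0.138×3.49) = 0.07597 K/W
R_total = 0.8458 K/W
Q = ΔT/R_total = 86/0.8458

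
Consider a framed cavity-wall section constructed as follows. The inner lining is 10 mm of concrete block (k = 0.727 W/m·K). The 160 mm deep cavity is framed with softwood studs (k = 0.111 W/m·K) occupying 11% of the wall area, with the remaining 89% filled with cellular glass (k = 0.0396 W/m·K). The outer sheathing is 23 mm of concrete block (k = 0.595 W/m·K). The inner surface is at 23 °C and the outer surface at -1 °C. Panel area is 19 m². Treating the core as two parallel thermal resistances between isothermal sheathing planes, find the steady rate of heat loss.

Sheathing layers in series; stud and cavity paths in parallel between them.
R_inner = 0.01/(0.727×19) = 7.24×10^-4 K/W
R_stud  = 0.16/(0.111×0.11×19) = 0.6897 K/W
R_cav   = 0.16/(0.0396×0.89×19) = 0.2389 K/W
1/R_core = 1/R_stud + 1/R_cav → R_core = 0.1775 K/W
R_outer = 0.023/(0.595×19) = 0.002034 K/W
R_total = 0.1802 K/W
Q = ΔT/R_total = 24/0.1802

Q ≈ 133 W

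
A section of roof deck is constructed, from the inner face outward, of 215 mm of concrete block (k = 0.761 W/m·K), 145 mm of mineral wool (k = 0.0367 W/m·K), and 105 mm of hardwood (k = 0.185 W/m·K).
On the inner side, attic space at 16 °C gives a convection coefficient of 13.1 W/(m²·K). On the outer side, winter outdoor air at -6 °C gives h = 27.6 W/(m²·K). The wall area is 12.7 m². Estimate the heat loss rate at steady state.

Q ≈ 56.9 W

Thermal resistances in series:
R_inner film = 1/(h_i·A) = 1/(13.1×12.7) = 0.006011 K/W
R_concrete block = L/(kA) = 0.215/(0.761×12.7) = 0.02225 K/W
R_mineral wool = L/(kA) = 0.145/(0.0367×12.7) = 0.3111 K/W
R_hardwood = L/(kA) = 0.105/(0.185×12.7) = 0.04469 K/W
R_outer film = 1/(h_o·A) = 1/(27.6×12.7) = 0.002853 K/W
R_total = 0.3869 K/W
Q = ΔT / R_total = 22 / 0.3869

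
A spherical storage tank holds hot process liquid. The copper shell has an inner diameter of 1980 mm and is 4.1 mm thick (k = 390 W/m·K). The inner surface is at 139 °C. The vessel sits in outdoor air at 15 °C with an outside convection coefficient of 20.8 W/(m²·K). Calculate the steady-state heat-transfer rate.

Q ≈ 32000 W

Radial (spherical) resistances in series:
R_copper shell = (1/0.99 − 1/0.9941)/(4π×390) = 8.5×10^-7 K/W
R_outer film = 1/(h·4πr_o²) = 1/(20.8×4π×0.9941²) = 0.003871 K/W
R_total = 0.003872 K/W
Q = ΔT/R_total = 124/0.003872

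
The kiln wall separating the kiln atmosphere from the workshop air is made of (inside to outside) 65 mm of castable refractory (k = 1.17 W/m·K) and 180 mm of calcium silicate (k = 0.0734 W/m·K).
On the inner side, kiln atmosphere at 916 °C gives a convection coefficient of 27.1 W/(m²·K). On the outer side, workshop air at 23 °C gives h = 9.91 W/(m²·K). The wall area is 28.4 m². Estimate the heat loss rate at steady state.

Q ≈ 9590 W

Using the resistance-network approach (series):
R_inner film = 1/(h_i·A) = 1/(27.1×28.4) = 0.001299 K/W
R_castable refractory = L/(kA) = 0.065/(1.17×28.4) = 0.001956 K/W
R_calcium silicate = L/(kA) = 0.18/(0.0734×28.4) = 0.08635 K/W
R_outer film = 1/(h_o·A) = 1/(9.91×28.4) = 0.003553 K/W
R_total = 0.09316 K/W
Q = ΔT / R_total = 893 / 0.09316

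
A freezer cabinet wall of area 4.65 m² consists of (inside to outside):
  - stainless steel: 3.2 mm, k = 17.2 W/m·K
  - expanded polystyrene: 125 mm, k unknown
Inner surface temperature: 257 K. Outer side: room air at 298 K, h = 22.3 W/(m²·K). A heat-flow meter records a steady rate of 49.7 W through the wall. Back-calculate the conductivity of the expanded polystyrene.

Series thermal resistances:
R_stainless steel = L/(kA) = 0.0032/(17.2×4.65) = 4.001×10^-5 K/W
R_outer film = 1/(h_o·A) = 1/(22.3×4.65) = 0.009644 K/W
Sum of known resistances R_other = 0.009684 K/W
Total R = ΔT/Q = 41/49.7 = 0.8249 K/W
R_expanded polystyrene = R_total − R_other = 0.8153 K/W
k = L/(R·A) = 0.125/(0.8153×4.65)

k ≈ 0.033 W/(m·K)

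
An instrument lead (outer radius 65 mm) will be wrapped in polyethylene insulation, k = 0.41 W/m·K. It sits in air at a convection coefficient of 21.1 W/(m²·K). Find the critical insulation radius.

r_cr ≈ 19.4 mm

For a cylinder r_cr = k/h = 0.41/21.1
r_cr = 19.4 mm; since the bare radius (65 mm) is above r_cr, any added insulation will reduce heat loss.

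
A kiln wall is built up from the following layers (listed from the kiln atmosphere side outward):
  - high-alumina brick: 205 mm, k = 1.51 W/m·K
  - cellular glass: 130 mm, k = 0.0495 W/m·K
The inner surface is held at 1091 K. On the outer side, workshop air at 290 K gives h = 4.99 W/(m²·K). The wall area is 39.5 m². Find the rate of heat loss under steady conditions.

Using the resistance-network approach (series):
R_high-alumina brick = L/(kA) = 0.205/(1.51×39.5) = 0.003437 K/W
R_cellular glass = L/(kA) = 0.13/(0.0495×39.5) = 0.06649 K/W
R_outer film = 1/(h_o·A) = 1/(4.99×39.5) = 0.005073 K/W
R_total = 0.075 K/W
Q = ΔT / R_total = 801 / 0.075

Q ≈ 10700 W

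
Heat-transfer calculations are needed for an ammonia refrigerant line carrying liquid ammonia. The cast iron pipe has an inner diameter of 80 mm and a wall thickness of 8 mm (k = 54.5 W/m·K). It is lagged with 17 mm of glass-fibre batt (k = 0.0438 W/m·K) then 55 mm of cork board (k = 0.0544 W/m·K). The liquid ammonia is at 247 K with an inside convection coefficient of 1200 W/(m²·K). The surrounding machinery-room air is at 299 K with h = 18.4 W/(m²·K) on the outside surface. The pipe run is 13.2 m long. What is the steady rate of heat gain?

Q ≈ 231 W

Per-layer cylindrical resistances, series-summed:
R_inner film = 1/(h_i·2πr₁L) = 1/(1200×2π×0.04×13.2) = 2.512×10^-4 K/W
R_cast iron pipe wall = ln(48/40)/(2π×54.5×13.2) = 4.034×10^-5 K/W
R_glass-fibre batt = ln(65/48)/(2π×0.0438×13.2) = 0.08346 K/W
R_cork board = ln(120/65)/(2π×0.0544×13.2) = 0.1359 K/W
R_outer film = 1/(h_o·2πr_oL) = 1/(18.4×2π×0.12×13.2) = 0.005461 K/W
R_total = 0.2251 K/W
Q = ΔT/R_total = 52/0.2251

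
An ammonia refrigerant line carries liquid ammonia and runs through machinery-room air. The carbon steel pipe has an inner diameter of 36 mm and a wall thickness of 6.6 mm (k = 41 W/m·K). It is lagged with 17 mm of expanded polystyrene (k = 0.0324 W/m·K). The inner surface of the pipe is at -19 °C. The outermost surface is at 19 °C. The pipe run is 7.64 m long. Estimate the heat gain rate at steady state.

Radial resistances (cylindrical: R_cond = ln(r_o/r_i)/(2πkL), R_conv = 1/(h·2πrL)):
R_carbon steel pipe wall = ln(24.6/18)/(2π×41×7.64) = 1.587×10^-4 K/W
R_expanded polystyrene = ln(41.6/24.6)/(2π×0.0324×7.64) = 0.3378 K/W
R_total = 0.3379 K/W
Q = ΔT/R_total = 38/0.3379

Q ≈ 112 W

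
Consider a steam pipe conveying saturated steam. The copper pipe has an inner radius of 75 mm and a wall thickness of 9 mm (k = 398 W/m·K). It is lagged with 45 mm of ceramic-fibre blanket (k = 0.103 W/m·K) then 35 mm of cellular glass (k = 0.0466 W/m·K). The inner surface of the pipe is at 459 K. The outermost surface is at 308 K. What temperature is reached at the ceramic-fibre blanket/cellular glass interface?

T ≈ 391 K

Radial resistances (cylindrical: R_cond = ln(r_o/r_i)/(2πkL), R_conv = 1/(h·2πrL)):
R_copper pipe wall = ln(84/75)/(2π×398×1) = 4.532×10^-5 K/W
R_ceramic-fibre blanket = ln(129/84)/(2π×0.103×1) = 0.6629 K/W
R_cellular glass = ln(164/129)/(2π×0.0466×1) = 0.8199 K/W
R_total = 1.483 K/W
Q = ΔT/R_total = 151/1.483
Q = 102 W/m
T_interface = T_inner − Q·ΣR(inner→interface) = 459 − 102×0.6629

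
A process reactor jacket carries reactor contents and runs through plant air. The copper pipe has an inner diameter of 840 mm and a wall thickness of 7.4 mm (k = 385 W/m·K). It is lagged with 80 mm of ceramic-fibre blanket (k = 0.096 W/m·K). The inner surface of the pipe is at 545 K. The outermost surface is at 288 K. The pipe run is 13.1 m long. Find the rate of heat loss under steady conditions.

Treating each annulus and film as a series resistance:
R_copper pipe wall = ln(427.4/420)/(2π×385×13.1) = 5.512×10^-7 K/W
R_ceramic-fibre blanket = ln(507.4/427.4)/(2π×0.096×13.1) = 0.02171 K/W
R_total = 0.02171 K/W
Q = ΔT/R_total = 257/0.02171

Q ≈ 11800 W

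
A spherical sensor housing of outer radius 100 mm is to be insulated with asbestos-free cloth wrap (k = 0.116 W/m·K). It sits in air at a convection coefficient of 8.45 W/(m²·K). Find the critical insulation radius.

For a sphere r_cr = 2k/h = 2×0.116/8.45
r_cr = 27.5 mm; since the bare radius (100 mm) is above r_cr, any added insulation will reduce heat loss.

r_cr ≈ 27.5 mm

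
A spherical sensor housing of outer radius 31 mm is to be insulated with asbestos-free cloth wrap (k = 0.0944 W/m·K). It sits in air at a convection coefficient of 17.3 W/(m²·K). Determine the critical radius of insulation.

For a sphere r_cr = 2k/h = 2×0.0944/17.3
r_cr = 10.9 mm; since the bare radius (31 mm) is above r_cr, any added insulation will reduce heat loss.

r_cr ≈ 10.9 mm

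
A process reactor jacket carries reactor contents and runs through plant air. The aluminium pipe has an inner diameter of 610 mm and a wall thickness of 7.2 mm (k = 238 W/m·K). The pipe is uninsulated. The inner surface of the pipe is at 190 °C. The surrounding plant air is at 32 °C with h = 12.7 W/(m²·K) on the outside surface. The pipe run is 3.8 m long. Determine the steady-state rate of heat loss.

Cylindrical conduction, so R = ln(r₂/r₁)/(2πkL) per layer, in series:
R_aluminium pipe wall = ln(312.2/305)/(2π×238×3.8) = 4.106×10^-6 K/W
R_outer film = 1/(h_o·2πr_oL) = 1/(12.7×2π×0.3122×3.8) = 0.01056 K/W
R_total = 0.01057 K/W
Q = ΔT/R_total = 158/0.01057

Q ≈ 15000 W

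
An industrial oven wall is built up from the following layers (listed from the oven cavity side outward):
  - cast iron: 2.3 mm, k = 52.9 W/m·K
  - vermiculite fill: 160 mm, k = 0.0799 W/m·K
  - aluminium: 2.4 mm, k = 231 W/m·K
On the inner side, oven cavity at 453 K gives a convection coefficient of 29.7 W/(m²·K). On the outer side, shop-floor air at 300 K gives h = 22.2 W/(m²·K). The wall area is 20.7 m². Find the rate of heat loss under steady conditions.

Thermal resistances in series:
R_inner film = 1/(h_i·A) = 1/(29.7×20.7) = 0.001627 K/W
R_cast iron = L/(kA) = 0.0023/(52.9×20.7) = 2.1×10^-6 K/W
R_vermiculite fill = L/(kA) = 0.16/(0.0799×20.7) = 0.09674 K/W
R_aluminium = L/(kA) = 0.0024/(231×20.7) = 5.019×10^-7 K/W
R_outer film = 1/(h_o·A) = 1/(22.2×20.7) = 0.002176 K/W
R_total = 0.1005 K/W
Q = ΔT / R_total = 153 / 0.1005

Q ≈ 1520 W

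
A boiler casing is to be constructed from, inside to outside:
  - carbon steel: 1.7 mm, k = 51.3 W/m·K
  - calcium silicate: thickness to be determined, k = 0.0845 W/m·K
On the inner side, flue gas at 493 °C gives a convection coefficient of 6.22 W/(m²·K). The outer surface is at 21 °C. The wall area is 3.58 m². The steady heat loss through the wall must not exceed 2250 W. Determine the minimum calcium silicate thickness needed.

L ≈ 49.9 mm

Using the resistance-network approach (series):
R_inner film = 1/(h_i·A) = 1/(6.22×3.58) = 0.04491 K/W
R_carbon steel = L/(kA) = 0.0017/(51.3×3.58) = 9.257×10^-6 K/W
Sum of the known resistances R_other = 0.04492 K/W
Required total resistance R_tot = ΔT/Q_allow = 472/2250 = 0.2098 K/W
R_calcium silicate = R_tot − R_other = 0.1649 K/W
L = R·k·A = 0.1649×0.0845×3.58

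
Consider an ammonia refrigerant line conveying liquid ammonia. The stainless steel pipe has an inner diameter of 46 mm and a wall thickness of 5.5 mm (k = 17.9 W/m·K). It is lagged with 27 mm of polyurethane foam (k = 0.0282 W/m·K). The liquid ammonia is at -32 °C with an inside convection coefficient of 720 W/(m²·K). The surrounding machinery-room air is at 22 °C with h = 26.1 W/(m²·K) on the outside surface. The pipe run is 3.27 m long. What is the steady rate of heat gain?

Treating each annulus and film as a series resistance:
R_inner film = 1/(h_i·2πr₁L) = 1/(720×2π×0.023×3.27) = 0.002939 K/W
R_stainless steel pipe wall = ln(28.5/23)/(2π×17.9×3.27) = 5.83×10^-4 K/W
R_polyurethane foam = ln(55.5/28.5)/(2π×0.0282×3.27) = 1.15 K/W
R_outer film = 1/(h_o·2πr_oL) = 1/(26.1×2π×0.0555×3.27) = 0.0336 K/W
R_total = 1.187 K/W
Q = ΔT/R_total = 54/1.187

Q ≈ 45.5 W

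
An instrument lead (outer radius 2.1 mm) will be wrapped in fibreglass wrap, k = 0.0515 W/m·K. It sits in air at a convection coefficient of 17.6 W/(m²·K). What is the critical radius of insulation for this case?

r_cr ≈ 2.93 mm

For a cylinder r_cr = k/h = 0.0515/17.6
r_cr = 2.93 mm; since the bare radius (2.1 mm) is below r_cr, adding a thin layer of insulation will *increase* heat loss.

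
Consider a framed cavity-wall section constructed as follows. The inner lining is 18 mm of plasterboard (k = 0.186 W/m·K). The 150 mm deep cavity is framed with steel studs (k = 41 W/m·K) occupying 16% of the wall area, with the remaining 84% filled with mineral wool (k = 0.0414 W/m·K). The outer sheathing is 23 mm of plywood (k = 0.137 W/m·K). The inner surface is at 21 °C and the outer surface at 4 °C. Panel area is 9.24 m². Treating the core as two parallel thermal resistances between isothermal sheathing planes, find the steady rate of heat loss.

Q ≈ 547 W

Sheathing layers in series; stud and cavity paths in parallel between them.
R_inner = 0.018/(0.186×9.24) = 0.01047 K/W
R_stud  = 0.15/(41×0.16×9.24) = 0.002475 K/W
R_cav   = 0.15/(0.0414×0.84×9.24) = 0.4668 K/W
1/R_core = 1/R_stud + 1/R_cav → R_core = 0.002462 K/W
R_outer = 0.023/(0.137×9.24) = 0.01817 K/W
R_total = 0.0311 K/W
Q = ΔT/R_total = 17/0.0311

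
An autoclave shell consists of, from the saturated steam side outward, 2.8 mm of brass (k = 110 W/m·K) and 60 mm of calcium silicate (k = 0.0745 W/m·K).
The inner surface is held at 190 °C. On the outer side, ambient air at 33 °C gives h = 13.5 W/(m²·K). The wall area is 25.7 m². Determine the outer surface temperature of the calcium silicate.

T ≈ 46.2 °C

Series thermal resistances:
R_brass = L/(kA) = 0.0028/(110×25.7) = 9.904×10^-7 K/W
R_calcium silicate = L/(kA) = 0.06/(0.0745×25.7) = 0.03134 K/W
R_outer film = 1/(h_o·A) = 1/(13.5×25.7) = 0.002882 K/W
R_total = 0.03422 K/W;  Q = ΔT/R_total = 157/0.03422 = 4588 W
T_interface = T_inner − Q·ΣR(inner→interface) = 190 − 4590×0.03134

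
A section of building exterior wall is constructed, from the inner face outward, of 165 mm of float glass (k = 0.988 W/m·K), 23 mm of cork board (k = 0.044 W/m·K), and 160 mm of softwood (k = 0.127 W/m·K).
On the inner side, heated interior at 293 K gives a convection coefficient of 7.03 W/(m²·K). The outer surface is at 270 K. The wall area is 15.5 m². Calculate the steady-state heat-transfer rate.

Q ≈ 170 W

Treating each layer as a thermal resistance in series:
R_inner film = 1/(h_i·A) = 1/(7.03×15.5) = 0.009177 K/W
R_float glass = L/(kA) = 0.165/(0.988×15.5) = 0.01077 K/W
R_cork board = L/(kA) = 0.023/(0.044×15.5) = 0.03372 K/W
R_softwood = L/(kA) = 0.16/(0.127×15.5) = 0.08128 K/W
R_total = 0.135 K/W
Q = ΔT / R_total = 23 / 0.135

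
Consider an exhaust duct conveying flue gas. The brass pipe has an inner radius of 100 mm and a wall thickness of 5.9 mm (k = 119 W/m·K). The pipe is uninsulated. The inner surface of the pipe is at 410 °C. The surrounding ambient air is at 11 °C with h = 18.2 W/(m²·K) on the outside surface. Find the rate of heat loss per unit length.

Cylindrical conduction, so R = ln(r₂/r₁)/(2πkL) per layer, in series:
R_brass pipe wall = ln(105.9/100)/(2π×119×1) = 7.667×10^-5 K/W
R_outer film = 1/(h_o·2πr_oL) = 1/(18.2×2π×0.1059×1) = 0.08258 K/W
R_total = 0.08265 K/W
Q = ΔT/R_total = 399/0.08265

q′ ≈ 4830 W/m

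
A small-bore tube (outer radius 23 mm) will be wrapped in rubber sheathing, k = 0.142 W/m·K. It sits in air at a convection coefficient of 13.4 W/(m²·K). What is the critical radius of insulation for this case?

r_cr ≈ 10.6 mm

For a cylinder r_cr = k/h = 0.142/13.4
r_cr = 10.6 mm; since the bare radius (23 mm) is above r_cr, any added insulation will reduce heat loss.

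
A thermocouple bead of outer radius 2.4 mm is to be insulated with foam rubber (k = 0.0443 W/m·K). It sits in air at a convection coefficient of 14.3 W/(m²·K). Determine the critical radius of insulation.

For a sphere r_cr = 2k/h = 2×0.0443/14.3
r_cr = 6.2 mm; since the bare radius (2.4 mm) is below r_cr, adding a thin layer of insulation will *increase* heat loss.

r_cr ≈ 6.2 mm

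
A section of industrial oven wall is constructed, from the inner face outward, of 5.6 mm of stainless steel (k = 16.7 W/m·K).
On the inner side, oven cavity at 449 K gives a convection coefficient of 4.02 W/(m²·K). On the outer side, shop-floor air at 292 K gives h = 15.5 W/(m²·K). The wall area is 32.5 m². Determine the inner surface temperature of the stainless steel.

T ≈ 324 K

Treating each layer as a thermal resistance in series:
R_inner film = 1/(h_i·A) = 1/(4.02×32.5) = 0.007654 K/W
R_stainless steel = L/(kA) = 0.0056/(16.7×32.5) = 1.032×10^-5 K/W
R_outer film = 1/(h_o·A) = 1/(15.5×32.5) = 0.001985 K/W
R_total = 0.009649 K/W;  Q = ΔT/R_total = 157/0.009649 = 16270 W
T_interface = T_inner − Q·ΣR(inner→interface) = 449 − 16300×0.007654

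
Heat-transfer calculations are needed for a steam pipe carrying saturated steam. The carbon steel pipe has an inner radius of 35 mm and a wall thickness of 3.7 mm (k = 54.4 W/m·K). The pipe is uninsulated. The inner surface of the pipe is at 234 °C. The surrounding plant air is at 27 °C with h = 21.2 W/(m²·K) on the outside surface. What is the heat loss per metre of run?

q′ ≈ 1070 W/m

Per-layer cylindrical resistances, series-summed:
R_carbon steel pipe wall = ln(38.7/35)/(2π×54.4×1) = 2.94×10^-4 K/W
R_outer film = 1/(h_o·2πr_oL) = 1/(21.2×2π×0.0387×1) = 0.194 K/W
R_total = 0.1943 K/W
Q = ΔT/R_total = 207/0.1943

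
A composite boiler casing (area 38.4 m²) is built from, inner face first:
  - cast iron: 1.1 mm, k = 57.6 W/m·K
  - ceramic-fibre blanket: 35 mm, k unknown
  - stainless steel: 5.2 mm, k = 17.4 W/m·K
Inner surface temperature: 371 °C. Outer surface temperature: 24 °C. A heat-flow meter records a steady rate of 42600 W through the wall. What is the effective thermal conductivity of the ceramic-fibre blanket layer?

k ≈ 0.112 W/(m·K)

Thermal resistances in series:
R_cast iron = L/(kA) = 0.0011/(57.6×38.4) = 4.973×10^-7 K/W
R_stainless steel = L/(kA) = 0.0052/(17.4×38.4) = 7.783×10^-6 K/W
Sum of known resistances R_other = 8.28×10^-6 K/W
Total R = ΔT/Q = 347/42600 = 0.008146 K/W
R_ceramic-fibre blanket = R_total − R_other = 0.008137 K/W
k = L/(R·A) = 0.035/(0.008137×38.4)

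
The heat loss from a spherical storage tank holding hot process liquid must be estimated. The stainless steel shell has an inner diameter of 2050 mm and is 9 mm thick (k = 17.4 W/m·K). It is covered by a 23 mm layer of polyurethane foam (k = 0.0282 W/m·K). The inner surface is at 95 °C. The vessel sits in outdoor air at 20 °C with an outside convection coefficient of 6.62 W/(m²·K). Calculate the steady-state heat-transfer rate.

Q ≈ 1070 W

Radial (spherical) resistances in series:
R_stainless steel shell = (1/1.025 − 1/1.034)/(4π×17.4) = 3.884×10^-5 K/W
R_polyurethane foam = (1/1.034 − 1/1.057)/(4π×0.0282) = 0.05938 K/W
R_outer film = 1/(h·4πr_o²) = 1/(6.62×4π×1.057²) = 0.01076 K/W
R_total = 0.07018 K/W
Q = ΔT/R_total = 75/0.07018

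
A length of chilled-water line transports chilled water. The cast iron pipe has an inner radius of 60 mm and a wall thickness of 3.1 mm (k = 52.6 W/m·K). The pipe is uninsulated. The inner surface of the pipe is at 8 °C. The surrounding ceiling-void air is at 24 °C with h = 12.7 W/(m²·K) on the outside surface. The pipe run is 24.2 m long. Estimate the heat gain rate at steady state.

Q ≈ 1950 W

Per-layer cylindrical resistances, series-summed:
R_cast iron pipe wall = ln(63.1/60)/(2π×52.6×24.2) = 6.299×10^-6 K/W
R_outer film = 1/(h_o·2πr_oL) = 1/(12.7×2π×0.0631×24.2) = 0.008207 K/W
R_total = 0.008213 K/W
Q = ΔT/R_total = 16/0.008213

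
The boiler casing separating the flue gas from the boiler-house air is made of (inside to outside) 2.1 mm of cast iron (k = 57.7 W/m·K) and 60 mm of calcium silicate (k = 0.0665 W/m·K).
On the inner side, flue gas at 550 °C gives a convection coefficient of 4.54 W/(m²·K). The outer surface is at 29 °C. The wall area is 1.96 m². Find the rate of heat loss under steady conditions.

Q ≈ 910 W

Model the wall as resistances in series:
R_inner film = 1/(h_i·A) = 1/(4.54×1.96) = 0.1124 K/W
R_cast iron = L/(kA) = 0.0021/(57.7×1.96) = 1.857×10^-5 K/W
R_calcium silicate = L/(kA) = 0.06/(0.0665×1.96) = 0.4603 K/W
R_total = 0.5727 K/W
Q = ΔT / R_total = 521 / 0.5727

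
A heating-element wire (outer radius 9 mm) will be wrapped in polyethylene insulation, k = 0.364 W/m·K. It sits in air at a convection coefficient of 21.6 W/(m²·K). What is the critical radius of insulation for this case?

r_cr ≈ 16.9 mm

For a cylinder r_cr = k/h = 0.364/21.6
r_cr = 16.9 mm; since the bare radius (9 mm) is below r_cr, adding a thin layer of insulation will *increase* heat loss.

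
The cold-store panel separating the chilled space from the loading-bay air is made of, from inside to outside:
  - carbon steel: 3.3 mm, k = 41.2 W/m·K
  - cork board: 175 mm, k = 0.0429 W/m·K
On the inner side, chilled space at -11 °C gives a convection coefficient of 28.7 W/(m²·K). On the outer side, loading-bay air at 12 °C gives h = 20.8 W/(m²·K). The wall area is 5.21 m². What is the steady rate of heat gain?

Q ≈ 28.8 W

Series thermal resistances:
R_inner film = 1/(h_i·A) = 1/(28.7×5.21) = 0.006688 K/W
R_carbon steel = L/(kA) = 0.0033/(41.2×5.21) = 1.537×10^-5 K/W
R_cork board = L/(kA) = 0.175/(0.0429×5.21) = 0.783 K/W
R_outer film = 1/(h_o·A) = 1/(20.8×5.21) = 0.009228 K/W
R_total = 0.7989 K/W
Q = ΔT / R_total = 23 / 0.7989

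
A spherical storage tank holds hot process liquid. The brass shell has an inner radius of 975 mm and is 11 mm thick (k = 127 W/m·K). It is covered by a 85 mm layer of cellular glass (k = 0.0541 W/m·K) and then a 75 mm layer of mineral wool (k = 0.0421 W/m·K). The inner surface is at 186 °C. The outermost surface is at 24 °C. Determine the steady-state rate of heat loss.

Each spherical layer contributes R = (1/r_i − 1/r_o)/(4πk):
R_brass shell = (1/0.975 − 1/0.986)/(4π×127) = 7.17×10^-6 K/W
R_cellular glass = (1/0.986 − 1/1.071)/(4π×0.0541) = 0.1184 K/W
R_mineral wool = (1/1.071 − 1/1.146)/(4π×0.0421) = 0.1155 K/W
R_total = 0.2339 K/W
Q = ΔT/R_total = 162/0.2339

Q ≈ 693 W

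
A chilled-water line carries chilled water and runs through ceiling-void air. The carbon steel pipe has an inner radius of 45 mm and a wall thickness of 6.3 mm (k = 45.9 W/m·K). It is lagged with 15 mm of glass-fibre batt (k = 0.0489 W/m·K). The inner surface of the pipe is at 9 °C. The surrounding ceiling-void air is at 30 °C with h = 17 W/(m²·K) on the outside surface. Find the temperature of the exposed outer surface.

Radial resistances (cylindrical: R_cond = ln(r_o/r_i)/(2πkL), R_conv = 1/(h·2πrL)):
R_carbon steel pipe wall = ln(51.3/45)/(2π×45.9×1) = 4.543×10^-4 K/W
R_glass-fibre batt = ln(66.3/51.3)/(2π×0.0489×1) = 0.8348 K/W
R_outer film = 1/(h_o·2πr_oL) = 1/(17×2π×0.0663×1) = 0.1412 K/W
R_total = 0.9765 K/W
Q = ΔT/R_total = 21/0.9765
Q = 21.5 W/m
T_interface = T_inner + Q·ΣR(inner→interface) = 9 + 21.5×0.8353

T ≈ 27 °C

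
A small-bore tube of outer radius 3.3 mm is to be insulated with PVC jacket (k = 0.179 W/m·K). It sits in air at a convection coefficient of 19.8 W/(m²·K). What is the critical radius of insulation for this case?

r_cr ≈ 9.04 mm

For a cylinder r_cr = k/h = 0.179/19.8
r_cr = 9.04 mm; since the bare radius (3.3 mm) is below r_cr, adding a thin layer of insulation will *increase* heat loss.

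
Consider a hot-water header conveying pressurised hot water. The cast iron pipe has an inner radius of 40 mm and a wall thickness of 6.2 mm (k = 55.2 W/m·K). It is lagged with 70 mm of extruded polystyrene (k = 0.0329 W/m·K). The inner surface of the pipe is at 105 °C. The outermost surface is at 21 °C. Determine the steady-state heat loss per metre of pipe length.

For a radial system each layer contributes R = ln(r_out/r_in)/(2πkL); films add R = 1/(hA).
R_cast iron pipe wall = ln(46.2/40)/(2π×55.2×1) = 4.155×10^-4 K/W
R_extruded polystyrene = ln(116.2/46.2)/(2π×0.0329×1) = 4.462 K/W
R_total = 4.462 K/W
Q = ΔT/R_total = 84/4.462

q′ ≈ 18.8 W/m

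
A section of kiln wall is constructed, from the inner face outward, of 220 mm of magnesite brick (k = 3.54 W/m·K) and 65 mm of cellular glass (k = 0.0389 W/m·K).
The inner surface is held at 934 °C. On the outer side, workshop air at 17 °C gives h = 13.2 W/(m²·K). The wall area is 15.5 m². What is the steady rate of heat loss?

Q ≈ 7860 W

Using the resistance-network approach (series):
R_magnesite brick = L/(kA) = 0.22/(3.54×15.5) = 0.004009 K/W
R_cellular glass = L/(kA) = 0.065/(0.0389×15.5) = 0.1078 K/W
R_outer film = 1/(h_o·A) = 1/(13.2×15.5) = 0.004888 K/W
R_total = 0.1167 K/W
Q = ΔT / R_total = 917 / 0.1167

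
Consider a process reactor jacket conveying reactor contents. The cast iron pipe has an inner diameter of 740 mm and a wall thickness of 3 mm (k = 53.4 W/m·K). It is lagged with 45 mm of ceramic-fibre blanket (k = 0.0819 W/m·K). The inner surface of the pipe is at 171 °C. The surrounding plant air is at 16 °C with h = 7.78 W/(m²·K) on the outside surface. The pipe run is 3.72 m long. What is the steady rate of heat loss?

Q ≈ 2130 W

For a radial system each layer contributes R = ln(r_out/r_in)/(2πkL); films add R = 1/(hA).
R_cast iron pipe wall = ln(373/370)/(2π×53.4×3.72) = 6.47×10^-6 K/W
R_ceramic-fibre blanket = ln(418/373)/(2π×0.0819×3.72) = 0.0595 K/W
R_outer film = 1/(h_o·2πr_oL) = 1/(7.78×2π×0.418×3.72) = 0.01316 K/W
R_total = 0.07266 K/W
Q = ΔT/R_total = 155/0.07266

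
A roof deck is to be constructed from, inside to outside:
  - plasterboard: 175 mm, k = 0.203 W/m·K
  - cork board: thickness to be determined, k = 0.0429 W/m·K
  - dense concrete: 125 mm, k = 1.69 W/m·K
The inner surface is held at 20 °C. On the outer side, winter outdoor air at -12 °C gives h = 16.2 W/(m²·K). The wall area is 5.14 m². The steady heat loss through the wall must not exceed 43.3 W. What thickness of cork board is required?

Using the resistance-network approach (series):
R_plasterboard = L/(kA) = 0.175/(0.203×5.14) = 0.1677 K/W
R_dense concrete = L/(kA) = 0.125/(1.69×5.14) = 0.01439 K/W
R_outer film = 1/(h_o·A) = 1/(16.2×5.14) = 0.01201 K/W
Sum of the known resistances R_other = 0.1941 K/W
Required total resistance R_tot = ΔT/Q_allow = 32/43.3 = 0.739 K/W
R_cork board = R_tot − R_other = 0.5449 K/W
L = R·k·A = 0.5449×0.0429×5.14

L ≈ 120 mm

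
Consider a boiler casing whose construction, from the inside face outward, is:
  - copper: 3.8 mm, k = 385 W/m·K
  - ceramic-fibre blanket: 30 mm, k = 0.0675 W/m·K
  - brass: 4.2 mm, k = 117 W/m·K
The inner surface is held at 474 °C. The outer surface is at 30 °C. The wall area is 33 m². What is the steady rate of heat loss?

Q ≈ 33000 W

Using the resistance-network approach (series):
R_copper = L/(kA) = 0.0038/(385×33) = 2.991×10^-7 K/W
R_ceramic-fibre blanket = L/(kA) = 0.03/(0.0675×33) = 0.01347 K/W
R_brass = L/(kA) = 0.0042/(117×33) = 1.088×10^-6 K/W
R_total = 0.01347 K/W
Q = ΔT / R_total = 444 / 0.01347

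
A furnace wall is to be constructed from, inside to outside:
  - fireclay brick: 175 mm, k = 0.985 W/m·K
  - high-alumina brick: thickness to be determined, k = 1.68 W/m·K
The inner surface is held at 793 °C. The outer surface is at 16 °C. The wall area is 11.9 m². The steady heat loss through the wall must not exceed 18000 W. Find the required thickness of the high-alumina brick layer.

Series thermal resistances:
R_fireclay brick = L/(kA) = 0.175/(0.985×11.9) = 0.01493 K/W
Sum of the known resistances R_other = 0.01493 K/W
Required total resistance R_tot = ΔT/Q_allow = 777/18000 = 0.04317 K/W
R_high-alumina brick = R_tot − R_other = 0.02824 K/W
L = R·k·A = 0.02824×1.68×11.9

L ≈ 565 mm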